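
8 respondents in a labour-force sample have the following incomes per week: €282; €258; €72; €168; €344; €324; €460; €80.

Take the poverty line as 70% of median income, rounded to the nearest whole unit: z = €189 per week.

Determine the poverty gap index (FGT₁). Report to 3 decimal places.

0.163

Below z: €72, €80, €168 (q = 3 of N = 8).
Normalized shortfalls: (189−72)/189 = 0.6190; (189−80)/189 = 0.5767; (189−168)/189 = 0.1111.
Σ = 1.306878. Dividing by the full population N = 8 gives P₁ = 0.163.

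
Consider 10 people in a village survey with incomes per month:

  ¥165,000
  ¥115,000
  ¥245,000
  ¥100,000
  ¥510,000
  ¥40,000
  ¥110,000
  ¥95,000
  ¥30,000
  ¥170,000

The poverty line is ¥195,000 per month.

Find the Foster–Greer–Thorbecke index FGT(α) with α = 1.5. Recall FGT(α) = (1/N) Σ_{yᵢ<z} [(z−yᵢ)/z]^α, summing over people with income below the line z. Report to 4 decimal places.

0.2851

Below z: ¥30,000, ¥40,000, ¥95,000, ¥100,000, ¥110,000, ¥115,000, ¥165,000, ¥170,000 (q = 8 of N = 10).
Shortfall ratios: (195000−30000)/195000 = 0.8462; (195000−40000)/195000 = 0.7949; (195000−95000)/195000 = 0.5128; (195000−100000)/195000 = 0.4872; (195000−110000)/195000 = 0.4359; (195000−115000)/195000 = 0.4103; (195000−165000)/195000 = 0.1538; (195000−170000)/195000 = 0.1282.
Raised to α = 1.5: 0.77835; 0.70867; 0.36724; 0.34004; 0.28779; 0.26277; 0.06034; 0.04590.
Sum = 2.851115; FGT(1.5) = 2.851115 / 10 = 0.2851.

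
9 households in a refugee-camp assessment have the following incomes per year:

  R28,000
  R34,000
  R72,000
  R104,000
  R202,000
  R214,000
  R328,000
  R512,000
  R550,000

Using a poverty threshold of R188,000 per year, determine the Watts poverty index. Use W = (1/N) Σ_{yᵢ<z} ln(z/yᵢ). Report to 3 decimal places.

Below the line: R28,000, R34,000, R72,000, R104,000 (q = 4 of N = 9).
Log shortfalls: ln(188000/28000) = 1.9042; ln(188000/34000) = 1.7101; ln(188000/72000) = 0.9598; ln(188000/104000) = 0.5921.
W = 5.166146 / 9 = 0.574.

0.574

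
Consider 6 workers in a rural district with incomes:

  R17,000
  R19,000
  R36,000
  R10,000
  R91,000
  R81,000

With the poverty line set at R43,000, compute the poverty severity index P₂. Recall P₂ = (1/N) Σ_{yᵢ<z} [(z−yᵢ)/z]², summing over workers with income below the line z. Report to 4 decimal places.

0.2154

Poor units: R10,000, R17,000, R19,000, R36,000 (q = 4 of N = 6).
Shortfall ratios: (43000−10000)/43000 = 0.7674; (43000−17000)/43000 = 0.6047; (43000−19000)/43000 = 0.5581; (43000−36000)/43000 = 0.1628.
Squared: 0.5890; 0.3656; 0.3115; 0.0265.
Sum = 1.292591; P₂ = 1.292591 / 6 = 0.2154.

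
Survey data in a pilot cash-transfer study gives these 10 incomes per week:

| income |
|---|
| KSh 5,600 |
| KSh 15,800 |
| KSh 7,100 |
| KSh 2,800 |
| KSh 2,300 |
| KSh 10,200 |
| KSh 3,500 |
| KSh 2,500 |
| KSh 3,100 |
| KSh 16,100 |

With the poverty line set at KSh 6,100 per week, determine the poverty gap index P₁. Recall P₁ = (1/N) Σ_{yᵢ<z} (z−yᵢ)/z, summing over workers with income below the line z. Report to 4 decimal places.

0.2754

Below z: KSh 2,300, KSh 2,500, KSh 2,800, KSh 3,100, KSh 3,500, KSh 5,600 (q = 6 of N = 10).
Shortfall ratios: (6100−2300)/6100 = 0.6230; (6100−2500)/6100 = 0.5902; (6100−2800)/6100 = 0.5410; (6100−3100)/6100 = 0.4918; (6100−3500)/6100 = 0.4262; (6100−5600)/6100 = 0.0820.
Σ = 2.754098. Dividing by the full population N = 10 gives P₁ = 0.2754.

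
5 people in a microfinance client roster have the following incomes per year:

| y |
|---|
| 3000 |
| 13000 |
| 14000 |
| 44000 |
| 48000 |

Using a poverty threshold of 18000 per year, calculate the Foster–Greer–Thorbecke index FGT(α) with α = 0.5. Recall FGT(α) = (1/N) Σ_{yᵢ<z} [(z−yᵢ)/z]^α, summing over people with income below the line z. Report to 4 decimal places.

0.3823

Below the line: 3000, 13000, 14000 (q = 3 of N = 5).
Shortfall ratios: (18000−3000)/18000 = 0.8333; (18000−13000)/18000 = 0.2778; (18000−14000)/18000 = 0.2222.
Raised to α = 0.5: 0.91287; 0.52705; 0.47140.
Sum = 1.911322; FGT(0.5) = 1.911322 / 5 = 0.3823.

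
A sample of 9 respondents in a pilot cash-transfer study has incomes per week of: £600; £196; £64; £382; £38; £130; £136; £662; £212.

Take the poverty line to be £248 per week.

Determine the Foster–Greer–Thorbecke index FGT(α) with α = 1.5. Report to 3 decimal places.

Incomes under z: £38, £64, £130, £136, £196, £212 (q = 6 of N = 9).
Shortfall ratios: (248−38)/248 = 0.8468; (248−64)/248 = 0.7419; (248−130)/248 = 0.4758; (248−136)/248 = 0.4516; (248−196)/248 = 0.2097; (248−212)/248 = 0.1452.
Raised to α = 1.5: 0.77920; 0.63907; 0.32821; 0.30349; 0.09601; 0.05531.
Sum = 2.201293; FGT(1.5) = 2.201293 / 9 = 0.245.

0.245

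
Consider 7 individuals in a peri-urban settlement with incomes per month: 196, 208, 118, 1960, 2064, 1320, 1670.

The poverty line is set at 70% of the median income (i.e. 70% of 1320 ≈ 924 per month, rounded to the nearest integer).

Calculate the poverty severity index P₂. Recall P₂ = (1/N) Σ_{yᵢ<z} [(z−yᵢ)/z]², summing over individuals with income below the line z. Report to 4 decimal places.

0.2832

Poor units: 118, 196, 208 (q = 3 of N = 7).
Relative gaps: (924−118)/924 = 0.8723; (924−196)/924 = 0.7879; (924−208)/924 = 0.7749.
Squared: 0.7609; 0.6208; 0.6005.
Sum = 1.982108; P₂ = 1.982108 / 7 = 0.2832.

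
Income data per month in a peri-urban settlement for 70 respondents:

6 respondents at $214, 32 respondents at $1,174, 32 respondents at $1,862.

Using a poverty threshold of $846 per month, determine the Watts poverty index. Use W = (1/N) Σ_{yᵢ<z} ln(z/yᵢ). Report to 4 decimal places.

Poor units: 6×$214 (q = 6 of N = 70).
ln(z/y) terms: ln(846/214) = 1.3745 (×6).
W = 8.247260 / 70 = 0.1178.

0.1178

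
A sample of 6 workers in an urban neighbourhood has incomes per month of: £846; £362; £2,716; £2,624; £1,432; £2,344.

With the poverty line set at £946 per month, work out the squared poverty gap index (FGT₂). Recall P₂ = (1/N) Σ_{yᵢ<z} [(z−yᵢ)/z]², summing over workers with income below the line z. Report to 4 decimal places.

Below the line: £362, £846 (q = 2 of N = 6).
Gap ratios (z−y)/z: (946−362)/946 = 0.6173; (946−846)/946 = 0.1057.
Squared: 0.3811; 0.0112.
Sum = 0.392278; P₂ = 0.392278 / 6 = 0.0654.

0.0654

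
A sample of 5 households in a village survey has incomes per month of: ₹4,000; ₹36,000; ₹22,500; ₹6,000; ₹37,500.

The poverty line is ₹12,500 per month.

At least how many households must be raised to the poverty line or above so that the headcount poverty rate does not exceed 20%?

Currently q = 2 of N = 5 are below the line (H = 0.400).
A headcount ratio of at most 20% allows at most ⌊0.20 × 5⌋ = 1 poor households.
So at least 2 − 1 = 1 must be lifted.

1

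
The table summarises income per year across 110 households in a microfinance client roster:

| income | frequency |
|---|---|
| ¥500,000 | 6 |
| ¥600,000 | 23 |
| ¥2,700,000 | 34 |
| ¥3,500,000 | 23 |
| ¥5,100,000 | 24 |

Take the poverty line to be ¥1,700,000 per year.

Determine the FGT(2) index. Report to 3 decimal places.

0.115

Below z: 6×¥500,000, 23×¥600,000 (q = 29 of N = 110).
Gap ratios (z−y)/z: (1700000−500000)/1700000 = 0.7059 (×6); (1700000−600000)/1700000 = 0.6471 (×23).
Squared: 0.4983 (×6); 0.4187 (×23).
Sum = 12.619377; P₂ = 12.619377 / 110 = 0.115.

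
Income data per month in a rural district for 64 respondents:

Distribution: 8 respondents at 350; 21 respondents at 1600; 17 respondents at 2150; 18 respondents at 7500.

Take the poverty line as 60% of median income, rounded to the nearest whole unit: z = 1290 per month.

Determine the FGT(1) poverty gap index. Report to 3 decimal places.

0.091

Poor units: 8×350 (q = 8 of N = 64).
Normalized shortfalls: (1290−350)/1290 = 0.7287 (×8).
Σ = 5.829457. Dividing by the full population N = 64 gives P₁ = 0.091.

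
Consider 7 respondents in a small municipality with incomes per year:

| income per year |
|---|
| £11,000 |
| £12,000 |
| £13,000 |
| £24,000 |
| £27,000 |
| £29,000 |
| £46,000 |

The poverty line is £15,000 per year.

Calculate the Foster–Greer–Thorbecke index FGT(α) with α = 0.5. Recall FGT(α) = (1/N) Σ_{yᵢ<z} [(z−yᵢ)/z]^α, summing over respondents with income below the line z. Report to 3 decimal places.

Below z: £11,000, £12,000, £13,000 (q = 3 of N = 7).
Shortfall ratios: (15000−11000)/15000 = 0.2667; (15000−12000)/15000 = 0.2000; (15000−13000)/15000 = 0.1333.
Raised to α = 0.5: 0.51640; 0.44721; 0.36515.
Sum = 1.328760; FGT(0.5) = 1.328760 / 7 = 0.190.

0.190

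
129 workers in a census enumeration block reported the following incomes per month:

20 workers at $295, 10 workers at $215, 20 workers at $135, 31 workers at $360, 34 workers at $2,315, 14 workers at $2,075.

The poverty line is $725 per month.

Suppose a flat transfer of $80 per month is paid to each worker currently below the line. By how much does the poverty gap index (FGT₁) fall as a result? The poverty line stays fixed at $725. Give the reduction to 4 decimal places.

0.0693

Before: below the line — 20×$135, 10×$215, 20×$295, 31×$360; poverty gap index (FGT₁) = 0.393638.
After the $80 transfer: below the line — 20×$215, 10×$295, 20×$375, 31×$440; poverty gap index (FGT₁) = 0.324352.
Reduction = 0.393638 − 0.324352 = 0.0693.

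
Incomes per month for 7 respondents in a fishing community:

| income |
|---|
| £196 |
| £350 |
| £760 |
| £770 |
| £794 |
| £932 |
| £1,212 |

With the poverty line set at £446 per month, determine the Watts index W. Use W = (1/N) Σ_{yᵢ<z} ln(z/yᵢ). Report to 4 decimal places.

0.1521

Below the line: £196, £350 (q = 2 of N = 7).
ln(z/y) terms: ln(446/196) = 0.8222; ln(446/350) = 0.2424.
W = 1.064590 / 7 = 0.1521.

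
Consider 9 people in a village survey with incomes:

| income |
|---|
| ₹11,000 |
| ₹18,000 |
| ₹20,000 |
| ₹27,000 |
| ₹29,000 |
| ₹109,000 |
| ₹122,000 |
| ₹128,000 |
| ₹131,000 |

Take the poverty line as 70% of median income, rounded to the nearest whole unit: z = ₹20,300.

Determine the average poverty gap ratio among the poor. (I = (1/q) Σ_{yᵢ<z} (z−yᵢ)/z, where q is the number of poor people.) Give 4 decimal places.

0.1954

Incomes under z: ₹11,000, ₹18,000, ₹20,000 (q = 3 of N = 9).
Relative gaps: 0.4581, 0.1133, 0.0148; sum = 0.586207.
The income-gap ratio divides by q (the poor only): 0.586207 / 3 = 0.1954.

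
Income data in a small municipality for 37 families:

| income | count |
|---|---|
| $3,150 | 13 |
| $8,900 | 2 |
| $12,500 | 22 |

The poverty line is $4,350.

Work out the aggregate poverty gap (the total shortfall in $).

Below the line: 13×$3,150 (q = 13 of N = 37).
Individual gaps: 13×(4350−3150) = 15600.
Aggregate gap = $15,600.

$15,600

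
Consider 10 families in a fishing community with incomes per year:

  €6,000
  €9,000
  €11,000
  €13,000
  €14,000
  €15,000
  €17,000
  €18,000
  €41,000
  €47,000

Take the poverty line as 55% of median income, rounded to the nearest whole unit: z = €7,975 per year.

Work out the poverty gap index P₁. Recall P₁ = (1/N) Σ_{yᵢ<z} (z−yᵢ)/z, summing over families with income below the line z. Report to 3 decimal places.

Poor units: €6,000 (q = 1 of N = 10).
Relative gaps: (7975−6000)/7975 = 0.2476.
Σ = 0.247649. Dividing by the full population N = 10 gives P₁ = 0.025.

0.025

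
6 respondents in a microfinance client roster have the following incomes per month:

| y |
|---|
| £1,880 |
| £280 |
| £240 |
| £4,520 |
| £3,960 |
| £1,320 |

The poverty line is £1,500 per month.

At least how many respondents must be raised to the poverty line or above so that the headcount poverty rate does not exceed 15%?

Currently q = 3 of N = 6 are below the line (H = 0.500).
A headcount ratio of at most 15% allows at most ⌊0.15 × 6⌋ = 0 poor respondents.
So at least 3 − 0 = 3 must be lifted.

3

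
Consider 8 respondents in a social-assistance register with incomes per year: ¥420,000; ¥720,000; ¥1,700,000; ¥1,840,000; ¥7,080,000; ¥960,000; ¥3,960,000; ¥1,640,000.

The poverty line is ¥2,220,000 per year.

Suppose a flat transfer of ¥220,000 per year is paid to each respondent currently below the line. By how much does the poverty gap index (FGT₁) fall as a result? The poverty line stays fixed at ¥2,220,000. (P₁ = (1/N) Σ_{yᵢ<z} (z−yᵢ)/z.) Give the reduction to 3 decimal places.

Before: below the line — ¥420,000, ¥720,000, ¥960,000, ¥1,640,000, ¥1,700,000, ¥1,840,000; poverty gap index (FGT₁) = 0.34009.
After the ¥220,000 transfer: below the line — ¥640,000, ¥940,000, ¥1,180,000, ¥1,860,000, ¥1,920,000, ¥2,060,000; poverty gap index (FGT₁) = 0.26577.
Reduction = 0.34009 − 0.26577 = 0.074.

0.074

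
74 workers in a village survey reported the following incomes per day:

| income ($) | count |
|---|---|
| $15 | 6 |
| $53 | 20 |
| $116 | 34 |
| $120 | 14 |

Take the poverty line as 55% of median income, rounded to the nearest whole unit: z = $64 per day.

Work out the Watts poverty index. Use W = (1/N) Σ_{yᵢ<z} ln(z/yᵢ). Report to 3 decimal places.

0.169

Poor units: 6×$15, 20×$53 (q = 26 of N = 74).
Log shortfalls: ln(64/15) = 1.4508 (×6); ln(64/53) = 0.1886 (×20).
W = 12.476821 / 74 = 0.169.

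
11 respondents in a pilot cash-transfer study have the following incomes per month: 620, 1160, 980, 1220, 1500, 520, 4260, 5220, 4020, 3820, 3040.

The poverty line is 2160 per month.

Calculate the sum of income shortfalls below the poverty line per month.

6960

Poor units: 520, 620, 980, 1160, 1220, 1500 (q = 6 of N = 11).
Individual gaps: 2160−520 = 1640; 2160−620 = 1540; 2160−980 = 1180; 2160−1160 = 1000; 2160−1220 = 940; 2160−1500 = 660.
Aggregate gap = 6960.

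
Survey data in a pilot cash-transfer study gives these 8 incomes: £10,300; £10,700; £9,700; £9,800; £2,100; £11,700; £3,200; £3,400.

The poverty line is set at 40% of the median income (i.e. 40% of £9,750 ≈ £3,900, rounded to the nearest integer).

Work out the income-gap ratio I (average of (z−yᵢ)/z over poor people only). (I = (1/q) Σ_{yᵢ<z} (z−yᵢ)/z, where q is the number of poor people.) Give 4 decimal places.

0.2564

Poor units: £2,100, £3,200, £3,400 (q = 3 of N = 8).
Relative gaps: 0.4615, 0.1795, 0.1282; sum = 0.769231.
The income-gap ratio divides by q (the poor only): 0.769231 / 3 = 0.2564.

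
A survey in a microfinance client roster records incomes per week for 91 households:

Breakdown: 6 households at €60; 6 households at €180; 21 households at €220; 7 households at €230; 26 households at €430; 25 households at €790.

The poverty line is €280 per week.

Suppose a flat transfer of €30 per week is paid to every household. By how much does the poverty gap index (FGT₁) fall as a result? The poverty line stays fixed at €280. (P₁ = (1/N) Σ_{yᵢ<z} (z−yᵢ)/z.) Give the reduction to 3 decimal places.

0.047

Before: below the line — 6×€60, 6×€180, 21×€220, 7×€230; poverty gap index (FGT₁) = 0.13854.
After the €30 transfer: below the line — 6×€90, 6×€210, 21×€250, 7×€260; poverty gap index (FGT₁) = 0.09144.
Reduction = 0.13854 − 0.09144 = 0.047.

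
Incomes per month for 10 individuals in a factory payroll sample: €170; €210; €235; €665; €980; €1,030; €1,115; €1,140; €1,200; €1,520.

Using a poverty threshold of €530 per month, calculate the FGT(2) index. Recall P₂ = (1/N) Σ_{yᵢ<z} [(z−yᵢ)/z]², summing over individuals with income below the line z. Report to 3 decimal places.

0.114

Poor units: €170, €210, €235 (q = 3 of N = 10).
Gap ratios (z−y)/z: (530−170)/530 = 0.6792; (530−210)/530 = 0.6038; (530−235)/530 = 0.5566.
Squared: 0.4614; 0.3645; 0.3098.
Sum = 1.135724; P₂ = 1.135724 / 10 = 0.114.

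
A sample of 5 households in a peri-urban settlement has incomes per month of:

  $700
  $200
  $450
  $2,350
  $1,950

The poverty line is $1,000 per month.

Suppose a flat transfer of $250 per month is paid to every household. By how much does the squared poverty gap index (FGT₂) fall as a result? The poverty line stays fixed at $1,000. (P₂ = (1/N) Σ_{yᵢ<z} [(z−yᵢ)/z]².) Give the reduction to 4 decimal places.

0.1275

Before: below the line — $200, $450, $700; squared poverty gap index (FGT₂) = 0.206500.
After the $250 transfer: below the line — $450, $700, $950; squared poverty gap index (FGT₂) = 0.079000.
Reduction = 0.206500 − 0.079000 = 0.1275.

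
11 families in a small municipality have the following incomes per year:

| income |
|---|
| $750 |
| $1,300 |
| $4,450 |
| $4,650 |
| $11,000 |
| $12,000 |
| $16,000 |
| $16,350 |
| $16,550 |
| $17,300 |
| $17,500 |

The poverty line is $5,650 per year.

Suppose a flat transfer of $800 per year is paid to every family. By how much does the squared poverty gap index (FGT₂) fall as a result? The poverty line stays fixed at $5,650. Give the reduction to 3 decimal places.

0.045

Before: below the line — $750, $1,300, $4,450, $4,650; squared poverty gap index (FGT₂) = 0.12921.
After the $800 transfer: below the line — $1,550, $2,100, $5,250, $5,450; squared poverty gap index (FGT₂) = 0.08433.
Reduction = 0.12921 − 0.08433 = 0.045.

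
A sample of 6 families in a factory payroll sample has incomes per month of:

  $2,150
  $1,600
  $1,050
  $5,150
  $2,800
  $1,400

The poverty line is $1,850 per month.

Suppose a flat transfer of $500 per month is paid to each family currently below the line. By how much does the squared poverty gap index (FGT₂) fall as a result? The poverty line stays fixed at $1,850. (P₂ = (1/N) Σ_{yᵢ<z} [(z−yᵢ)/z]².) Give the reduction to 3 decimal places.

0.040

Before: below the line — $1,050, $1,400, $1,600; squared poverty gap index (FGT₂) = 0.04407.
After the $500 transfer: below the line — $1,550; squared poverty gap index (FGT₂) = 0.00438.
Reduction = 0.04407 − 0.00438 = 0.040.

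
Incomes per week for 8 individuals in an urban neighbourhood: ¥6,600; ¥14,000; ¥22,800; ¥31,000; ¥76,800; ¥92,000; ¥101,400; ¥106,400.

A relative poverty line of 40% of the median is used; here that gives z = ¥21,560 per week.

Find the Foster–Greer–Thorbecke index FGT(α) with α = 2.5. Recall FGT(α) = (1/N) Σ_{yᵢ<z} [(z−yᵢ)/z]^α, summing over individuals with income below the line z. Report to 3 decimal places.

Below the line: ¥6,600, ¥14,000 (q = 2 of N = 8).
Relative gaps: (21560−6600)/21560 = 0.6939; (21560−14000)/21560 = 0.3506.
Raised to α = 2.5: 0.40106; 0.07281.
Sum = 0.473867; FGT(2.5) = 0.473867 / 8 = 0.059.

0.059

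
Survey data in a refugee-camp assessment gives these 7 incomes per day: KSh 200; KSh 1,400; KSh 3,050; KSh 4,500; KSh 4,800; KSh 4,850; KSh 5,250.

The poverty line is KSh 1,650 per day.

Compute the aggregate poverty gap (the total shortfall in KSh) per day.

Below the line: KSh 200, KSh 1,400 (q = 2 of N = 7).
Individual gaps: 1650−200 = 1450; 1650−1400 = 250.
Aggregate gap = KSh 1,700.

KSh 1,700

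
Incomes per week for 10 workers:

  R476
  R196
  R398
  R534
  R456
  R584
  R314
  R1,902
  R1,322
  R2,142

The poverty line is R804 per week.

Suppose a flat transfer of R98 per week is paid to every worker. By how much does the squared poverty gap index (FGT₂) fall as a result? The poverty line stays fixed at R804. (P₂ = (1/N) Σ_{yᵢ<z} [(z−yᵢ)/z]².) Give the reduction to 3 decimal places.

Before: below the line — R196, R314, R398, R456, R476, R534, R584; squared poverty gap index (FGT₂) = 0.17397.
After the R98 transfer: below the line — R294, R412, R496, R554, R574, R632, R682; squared poverty gap index (FGT₂) = 0.10342.
Reduction = 0.17397 − 0.10342 = 0.071.

0.071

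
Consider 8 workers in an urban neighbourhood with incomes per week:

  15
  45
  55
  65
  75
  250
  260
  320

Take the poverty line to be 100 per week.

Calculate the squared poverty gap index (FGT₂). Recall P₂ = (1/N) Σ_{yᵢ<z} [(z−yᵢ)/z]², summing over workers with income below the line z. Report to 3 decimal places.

Poor units: 15, 45, 55, 65, 75 (q = 5 of N = 8).
Gap ratios (z−y)/z: (100−15)/100 = 0.8500; (100−45)/100 = 0.5500; (100−55)/100 = 0.4500; (100−65)/100 = 0.3500; (100−75)/100 = 0.2500.
Squared: 0.7225; 0.3025; 0.2025; 0.1225; 0.0625.
Sum = 1.412500; P₂ = 1.412500 / 8 = 0.177.

0.177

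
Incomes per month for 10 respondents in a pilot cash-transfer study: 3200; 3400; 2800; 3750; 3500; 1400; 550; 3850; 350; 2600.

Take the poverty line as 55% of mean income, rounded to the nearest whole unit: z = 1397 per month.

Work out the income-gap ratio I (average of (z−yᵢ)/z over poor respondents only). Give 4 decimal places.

Below z: 350, 550 (q = 2 of N = 10).
Shortfall ratios (z−y)/z: 0.7495, 0.6063; sum = 1.355762.
The income-gap ratio divides by q (the poor only): 1.355762 / 2 = 0.6779.

0.6779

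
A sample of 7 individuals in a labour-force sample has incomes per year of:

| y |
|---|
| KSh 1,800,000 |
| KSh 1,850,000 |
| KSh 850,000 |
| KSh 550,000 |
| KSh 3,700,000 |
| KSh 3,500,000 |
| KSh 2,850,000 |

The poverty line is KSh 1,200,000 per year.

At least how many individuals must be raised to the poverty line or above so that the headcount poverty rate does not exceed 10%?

2

Currently q = 2 of N = 7 are below the line (H = 0.286).
A headcount ratio of at most 10% allows at most ⌊0.10 × 7⌋ = 0 poor individuals.
So at least 2 − 0 = 2 must be lifted.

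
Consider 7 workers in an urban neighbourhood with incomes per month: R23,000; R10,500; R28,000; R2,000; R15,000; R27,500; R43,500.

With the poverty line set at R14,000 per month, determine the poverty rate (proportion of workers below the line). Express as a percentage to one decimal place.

2 of the 7 workers have income below R14,000.
H = 2/7 = 28.6%.

28.6%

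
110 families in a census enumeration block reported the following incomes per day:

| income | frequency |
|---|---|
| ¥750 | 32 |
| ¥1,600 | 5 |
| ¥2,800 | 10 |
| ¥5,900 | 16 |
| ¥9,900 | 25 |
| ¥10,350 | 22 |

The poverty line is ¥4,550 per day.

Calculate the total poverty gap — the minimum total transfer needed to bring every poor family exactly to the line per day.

¥153,850

Below z: 32×¥750, 5×¥1,600, 10×¥2,800 (q = 47 of N = 110).
Individual gaps: 32×(4550−750) = 121600; 5×(4550−1600) = 14750; 10×(4550−2800) = 17500.
Aggregate gap = ¥153,850.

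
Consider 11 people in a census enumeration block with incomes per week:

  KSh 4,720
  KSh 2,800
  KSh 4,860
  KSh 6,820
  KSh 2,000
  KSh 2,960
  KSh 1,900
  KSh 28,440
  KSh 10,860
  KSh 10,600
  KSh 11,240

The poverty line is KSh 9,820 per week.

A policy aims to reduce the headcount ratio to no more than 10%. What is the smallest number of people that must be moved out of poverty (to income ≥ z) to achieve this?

Currently q = 7 of N = 11 are below the line (H = 0.636).
A headcount ratio of at most 10% allows at most ⌊0.10 × 11⌋ = 1 poor people.
So at least 7 − 1 = 6 must be lifted.

6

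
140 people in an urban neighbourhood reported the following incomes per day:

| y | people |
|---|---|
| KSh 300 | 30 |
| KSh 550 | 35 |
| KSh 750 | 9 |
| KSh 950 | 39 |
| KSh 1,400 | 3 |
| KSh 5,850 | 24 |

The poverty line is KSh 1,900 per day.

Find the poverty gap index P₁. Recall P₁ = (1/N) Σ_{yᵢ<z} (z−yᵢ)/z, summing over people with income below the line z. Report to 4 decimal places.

Below z: 30×KSh 300, 35×KSh 550, 9×KSh 750, 39×KSh 950, 3×KSh 1,400 (q = 116 of N = 140).
Normalized shortfalls: (1900−300)/1900 = 0.8421 (×30); (1900−550)/1900 = 0.7105 (×35); (1900−750)/1900 = 0.6053 (×9); (1900−950)/1900 = 0.5000 (×39); (1900−1400)/1900 = 0.2632 (×3).
Σ = 75.868421. Dividing by the full population N = 140 gives P₁ = 0.5419.

0.5419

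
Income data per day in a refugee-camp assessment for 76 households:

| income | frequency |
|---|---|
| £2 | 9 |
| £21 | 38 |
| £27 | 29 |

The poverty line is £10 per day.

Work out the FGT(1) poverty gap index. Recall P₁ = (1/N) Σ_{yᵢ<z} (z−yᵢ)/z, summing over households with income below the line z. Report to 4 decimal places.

0.0947

Poor units: 9×£2 (q = 9 of N = 76).
Relative gaps: (10−2)/10 = 0.8000 (×9).
Σ = 7.200000. Dividing by the full population N = 76 gives P₁ = 0.0947.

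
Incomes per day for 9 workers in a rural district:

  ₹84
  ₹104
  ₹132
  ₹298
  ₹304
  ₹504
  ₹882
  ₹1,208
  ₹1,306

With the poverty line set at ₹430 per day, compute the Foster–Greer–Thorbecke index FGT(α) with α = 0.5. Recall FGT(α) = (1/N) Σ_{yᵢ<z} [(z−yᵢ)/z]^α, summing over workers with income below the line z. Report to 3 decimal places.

0.411

Below z: ₹84, ₹104, ₹132, ₹298, ₹304 (q = 5 of N = 9).
Shortfall ratios: (430−84)/430 = 0.8047; (430−104)/430 = 0.7581; (430−132)/430 = 0.6930; (430−298)/430 = 0.3070; (430−304)/430 = 0.2930.
Raised to α = 0.5: 0.89702; 0.87071; 0.83248; 0.55405; 0.54132.
Sum = 3.695587; FGT(0.5) = 3.695587 / 9 = 0.411.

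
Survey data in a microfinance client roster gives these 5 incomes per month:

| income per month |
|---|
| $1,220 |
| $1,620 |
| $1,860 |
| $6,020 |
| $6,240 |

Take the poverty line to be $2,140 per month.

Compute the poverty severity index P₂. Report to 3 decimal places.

Below z: $1,220, $1,620, $1,860 (q = 3 of N = 5).
Relative gaps: (2140−1220)/2140 = 0.4299; (2140−1620)/2140 = 0.2430; (2140−1860)/2140 = 0.1308.
Squared: 0.1848; 0.0590; 0.0171.
Sum = 0.260983; P₂ = 0.260983 / 5 = 0.052.

0.052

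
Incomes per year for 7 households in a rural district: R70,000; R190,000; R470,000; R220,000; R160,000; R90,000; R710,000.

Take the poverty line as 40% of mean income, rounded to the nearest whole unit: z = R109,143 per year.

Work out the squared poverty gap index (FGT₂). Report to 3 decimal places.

0.023

Below the line: R70,000, R90,000 (q = 2 of N = 7).
Normalized shortfalls: (109143−70000)/109143 = 0.3586; (109143−90000)/109143 = 0.1754.
Squared: 0.1286; 0.0308.
Sum = 0.159385; P₂ = 0.159385 / 7 = 0.023.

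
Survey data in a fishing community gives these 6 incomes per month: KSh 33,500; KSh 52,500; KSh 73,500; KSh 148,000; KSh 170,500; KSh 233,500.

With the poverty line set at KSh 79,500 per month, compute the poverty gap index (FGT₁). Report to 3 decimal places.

Poor units: KSh 33,500, KSh 52,500, KSh 73,500 (q = 3 of N = 6).
Shortfall ratios: (79500−33500)/79500 = 0.5786; (79500−52500)/79500 = 0.3396; (79500−73500)/79500 = 0.0755.
Σ = 0.993711. Dividing by the full population N = 6 gives P₁ = 0.166.

0.166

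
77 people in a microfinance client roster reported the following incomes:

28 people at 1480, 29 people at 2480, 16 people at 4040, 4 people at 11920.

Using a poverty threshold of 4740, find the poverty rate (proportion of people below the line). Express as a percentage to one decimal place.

94.8%

73 of the 77 people have income below 4740.
H = 73/77 = 94.8%.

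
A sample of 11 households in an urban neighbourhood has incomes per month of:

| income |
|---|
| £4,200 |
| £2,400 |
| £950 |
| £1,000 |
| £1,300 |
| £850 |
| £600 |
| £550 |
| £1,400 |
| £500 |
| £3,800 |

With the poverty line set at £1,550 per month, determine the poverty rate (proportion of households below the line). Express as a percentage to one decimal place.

72.7%

8 of the 11 households have income below £1,550.
H = 8/11 = 72.7%.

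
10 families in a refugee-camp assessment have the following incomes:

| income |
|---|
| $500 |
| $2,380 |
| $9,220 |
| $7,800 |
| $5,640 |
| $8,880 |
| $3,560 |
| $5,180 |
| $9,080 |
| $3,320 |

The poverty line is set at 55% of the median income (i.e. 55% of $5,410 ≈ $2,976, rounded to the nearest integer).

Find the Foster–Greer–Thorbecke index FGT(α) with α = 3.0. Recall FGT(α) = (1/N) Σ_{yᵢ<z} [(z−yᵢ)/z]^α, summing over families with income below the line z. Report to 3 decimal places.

Poor units: $500, $2,380 (q = 2 of N = 10).
Normalized shortfalls: (2976−500)/2976 = 0.8320; (2976−2380)/2976 = 0.2003.
Raised to α = 3.0: 0.57591; 0.00803.
Sum = 0.583940; FGT(3.0) = 0.583940 / 10 = 0.058.

0.058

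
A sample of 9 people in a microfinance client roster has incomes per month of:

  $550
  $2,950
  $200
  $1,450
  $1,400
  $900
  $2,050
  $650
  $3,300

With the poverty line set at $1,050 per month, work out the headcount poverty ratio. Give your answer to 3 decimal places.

4 of the 9 people have income below $1,050.
H = 4/9 = 0.444.

0.444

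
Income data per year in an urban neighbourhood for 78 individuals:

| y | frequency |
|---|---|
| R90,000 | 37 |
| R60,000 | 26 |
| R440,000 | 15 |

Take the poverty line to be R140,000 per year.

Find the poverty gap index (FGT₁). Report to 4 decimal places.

0.3599

Poor units: 26×R60,000, 37×R90,000 (q = 63 of N = 78).
Gap ratios (z−y)/z: (140000−60000)/140000 = 0.5714 (×26); (140000−90000)/140000 = 0.3571 (×37).
Sum of shortfalls = 28.071429; P₁ averages over all N: 28.071429 / 78 = 0.3599.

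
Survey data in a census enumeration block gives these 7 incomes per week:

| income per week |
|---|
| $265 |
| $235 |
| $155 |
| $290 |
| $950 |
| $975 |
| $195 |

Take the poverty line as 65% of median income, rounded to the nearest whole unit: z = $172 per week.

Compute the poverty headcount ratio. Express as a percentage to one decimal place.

14.3%

1 of the 7 households have income below $172.
H = 1/7 = 14.3%.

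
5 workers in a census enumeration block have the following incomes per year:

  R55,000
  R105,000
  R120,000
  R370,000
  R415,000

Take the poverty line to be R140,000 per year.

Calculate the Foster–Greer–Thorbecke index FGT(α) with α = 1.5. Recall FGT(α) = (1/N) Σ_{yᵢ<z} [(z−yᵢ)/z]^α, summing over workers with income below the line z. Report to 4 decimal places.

0.1304

Below the line: R55,000, R105,000, R120,000 (q = 3 of N = 5).
Gap ratios (z−y)/z: (140000−55000)/140000 = 0.6071; (140000−105000)/140000 = 0.2500; (140000−120000)/140000 = 0.1429.
Raised to α = 1.5: 0.47308; 0.12500; 0.05399.
Sum = 0.652077; FGT(1.5) = 0.652077 / 5 = 0.1304.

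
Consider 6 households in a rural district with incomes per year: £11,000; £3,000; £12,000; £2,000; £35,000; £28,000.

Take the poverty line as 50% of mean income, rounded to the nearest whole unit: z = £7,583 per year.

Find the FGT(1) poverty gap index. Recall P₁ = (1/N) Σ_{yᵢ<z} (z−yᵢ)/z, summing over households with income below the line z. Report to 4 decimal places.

0.2234

Below the line: £2,000, £3,000 (q = 2 of N = 6).
Shortfall ratios: (7583−2000)/7583 = 0.7363; (7583−3000)/7583 = 0.6044.
Σ = 1.340630. Dividing by the full population N = 6 gives P₁ = 0.2234.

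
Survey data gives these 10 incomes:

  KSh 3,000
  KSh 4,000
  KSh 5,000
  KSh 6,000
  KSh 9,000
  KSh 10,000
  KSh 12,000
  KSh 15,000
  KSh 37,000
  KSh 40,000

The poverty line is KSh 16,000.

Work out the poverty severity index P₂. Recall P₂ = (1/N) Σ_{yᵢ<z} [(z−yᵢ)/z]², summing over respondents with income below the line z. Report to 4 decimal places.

Incomes under z: KSh 3,000, KSh 4,000, KSh 5,000, KSh 6,000, KSh 9,000, KSh 10,000, KSh 12,000, KSh 15,000 (q = 8 of N = 10).
Shortfall ratios: (16000−3000)/16000 = 0.8125; (16000−4000)/16000 = 0.7500; (16000−5000)/16000 = 0.6875; (16000−6000)/16000 = 0.6250; (16000−9000)/16000 = 0.4375; (16000−10000)/16000 = 0.3750; (16000−12000)/16000 = 0.2500; (16000−15000)/16000 = 0.0625.
Squared: 0.6602; 0.5625; 0.4727; 0.3906; 0.1914; 0.1406; 0.0625; 0.0039.
Sum = 2.484375; P₂ = 2.484375 / 10 = 0.2484.

0.2484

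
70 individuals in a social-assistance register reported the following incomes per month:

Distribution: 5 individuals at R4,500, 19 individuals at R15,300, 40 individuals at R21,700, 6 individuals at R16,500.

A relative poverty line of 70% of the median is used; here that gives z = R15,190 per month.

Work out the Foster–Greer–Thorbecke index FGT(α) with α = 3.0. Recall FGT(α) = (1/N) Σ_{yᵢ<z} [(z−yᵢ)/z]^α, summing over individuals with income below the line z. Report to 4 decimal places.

0.0249

Below the line: 5×R4,500 (q = 5 of N = 70).
Relative gaps: (15190−4500)/15190 = 0.7038 (×5).
Raised to α = 3.0: 0.34855 (×5).
Sum = 1.742729; FGT(3.0) = 1.742729 / 70 = 0.0249.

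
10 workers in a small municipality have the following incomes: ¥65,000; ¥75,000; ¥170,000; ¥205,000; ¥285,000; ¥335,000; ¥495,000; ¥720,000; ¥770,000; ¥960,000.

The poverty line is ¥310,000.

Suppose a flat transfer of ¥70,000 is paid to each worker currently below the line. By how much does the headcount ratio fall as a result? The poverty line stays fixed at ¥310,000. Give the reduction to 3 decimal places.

Before: below the line — ¥65,000, ¥75,000, ¥170,000, ¥205,000, ¥285,000; headcount ratio = 0.50000.
After the ¥70,000 transfer: below the line — ¥135,000, ¥145,000, ¥240,000, ¥275,000; headcount ratio = 0.40000.
Reduction = 0.50000 − 0.40000 = 0.100.

0.100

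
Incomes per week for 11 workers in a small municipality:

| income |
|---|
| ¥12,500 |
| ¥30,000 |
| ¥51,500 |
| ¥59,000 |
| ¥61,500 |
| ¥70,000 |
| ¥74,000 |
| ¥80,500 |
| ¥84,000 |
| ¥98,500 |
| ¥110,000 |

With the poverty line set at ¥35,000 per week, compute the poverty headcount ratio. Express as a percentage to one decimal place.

18.2%

2 of the 11 workers have income below ¥35,000.
H = 2/11 = 18.2%.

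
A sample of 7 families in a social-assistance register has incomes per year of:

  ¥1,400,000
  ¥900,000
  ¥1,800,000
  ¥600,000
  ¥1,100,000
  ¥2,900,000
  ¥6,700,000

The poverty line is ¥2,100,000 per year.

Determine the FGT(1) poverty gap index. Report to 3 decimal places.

0.320

Below z: ¥600,000, ¥900,000, ¥1,100,000, ¥1,400,000, ¥1,800,000 (q = 5 of N = 7).
Gap ratios (z−y)/z: (2100000−600000)/2100000 = 0.7143; (2100000−900000)/2100000 = 0.5714; (2100000−1100000)/2100000 = 0.4762; (2100000−1400000)/2100000 = 0.3333; (2100000−1800000)/2100000 = 0.1429.
Σ = 2.238095. Dividing by the full population N = 7 gives P₁ = 0.320.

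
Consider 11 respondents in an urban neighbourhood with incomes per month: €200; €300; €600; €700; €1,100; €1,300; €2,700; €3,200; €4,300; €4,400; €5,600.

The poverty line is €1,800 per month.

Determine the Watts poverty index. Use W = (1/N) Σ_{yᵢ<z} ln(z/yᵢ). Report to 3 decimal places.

Below the line: €200, €300, €600, €700, €1,100, €1,300 (q = 6 of N = 11).
ln(z/y) terms: ln(1800/200) = 2.1972; ln(1800/300) = 1.7918; ln(1800/600) = 1.0986; ln(1800/700) = 0.9445; ln(1800/1100) = 0.4925; ln(1800/1300) = 0.3254.
W = 6.849957 / 11 = 0.623.

0.623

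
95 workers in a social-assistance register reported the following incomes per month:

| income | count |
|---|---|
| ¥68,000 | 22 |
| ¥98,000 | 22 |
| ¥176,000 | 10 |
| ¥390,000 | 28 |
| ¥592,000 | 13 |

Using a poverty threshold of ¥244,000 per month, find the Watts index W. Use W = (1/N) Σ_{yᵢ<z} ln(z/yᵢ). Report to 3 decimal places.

0.542

Incomes under z: 22×¥68,000, 22×¥98,000, 10×¥176,000 (q = 54 of N = 95).
Log gaps: ln(244000/68000) = 1.2777 (×22); ln(244000/98000) = 0.9122 (×22); ln(244000/176000) = 0.3267 (×10).
W = 51.443790 / 95 = 0.542.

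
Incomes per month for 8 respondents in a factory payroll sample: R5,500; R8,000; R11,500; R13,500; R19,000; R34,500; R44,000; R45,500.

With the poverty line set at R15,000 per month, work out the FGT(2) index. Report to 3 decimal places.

0.085

Incomes under z: R5,500, R8,000, R11,500, R13,500 (q = 4 of N = 8).
Shortfall ratios: (15000−5500)/15000 = 0.6333; (15000−8000)/15000 = 0.4667; (15000−11500)/15000 = 0.2333; (15000−13500)/15000 = 0.1000.
Squared: 0.4011; 0.2178; 0.0544; 0.0100.
Sum = 0.683333; P₂ = 0.683333 / 8 = 0.085.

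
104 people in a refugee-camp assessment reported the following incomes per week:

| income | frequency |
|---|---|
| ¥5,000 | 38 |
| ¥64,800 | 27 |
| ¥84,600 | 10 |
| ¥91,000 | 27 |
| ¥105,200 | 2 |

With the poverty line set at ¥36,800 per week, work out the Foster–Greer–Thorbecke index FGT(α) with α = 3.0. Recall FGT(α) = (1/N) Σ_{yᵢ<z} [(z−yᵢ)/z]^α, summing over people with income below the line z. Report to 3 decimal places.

0.236

Below z: 38×¥5,000 (q = 38 of N = 104).
Relative gaps: (36800−5000)/36800 = 0.8641 (×38).
Raised to α = 3.0: 0.64526 (×38).
Sum = 24.520058; FGT(3.0) = 24.520058 / 104 = 0.236.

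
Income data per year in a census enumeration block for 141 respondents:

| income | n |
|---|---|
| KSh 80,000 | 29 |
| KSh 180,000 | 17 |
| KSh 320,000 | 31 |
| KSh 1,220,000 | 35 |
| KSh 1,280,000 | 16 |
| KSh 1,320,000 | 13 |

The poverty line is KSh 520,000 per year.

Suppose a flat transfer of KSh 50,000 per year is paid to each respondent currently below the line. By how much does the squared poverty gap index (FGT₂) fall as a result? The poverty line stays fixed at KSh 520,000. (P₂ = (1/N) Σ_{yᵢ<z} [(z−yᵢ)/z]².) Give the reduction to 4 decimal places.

0.0598

Before: below the line — 29×KSh 80,000, 17×KSh 180,000, 31×KSh 320,000; squared poverty gap index (FGT₂) = 0.231325.
After the KSh 50,000 transfer: below the line — 29×KSh 130,000, 17×KSh 230,000, 31×KSh 370,000; squared poverty gap index (FGT₂) = 0.171485.
Reduction = 0.231325 − 0.171485 = 0.0598.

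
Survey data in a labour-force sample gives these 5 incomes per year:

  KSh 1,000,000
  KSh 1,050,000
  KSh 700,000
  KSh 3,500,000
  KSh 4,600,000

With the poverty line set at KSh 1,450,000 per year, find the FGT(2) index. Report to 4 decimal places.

0.0880

Poor units: KSh 700,000, KSh 1,000,000, KSh 1,050,000 (q = 3 of N = 5).
Shortfall ratios: (1450000−700000)/1450000 = 0.5172; (1450000−1000000)/1450000 = 0.3103; (1450000−1050000)/1450000 = 0.2759.
Squared: 0.2675; 0.0963; 0.0761.
Sum = 0.439952; P₂ = 0.439952 / 5 = 0.0880.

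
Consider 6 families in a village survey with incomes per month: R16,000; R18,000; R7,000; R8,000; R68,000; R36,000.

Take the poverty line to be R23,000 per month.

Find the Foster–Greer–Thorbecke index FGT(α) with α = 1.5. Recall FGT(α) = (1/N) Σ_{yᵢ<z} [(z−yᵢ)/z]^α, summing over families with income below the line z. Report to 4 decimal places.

0.2294

Incomes under z: R7,000, R8,000, R16,000, R18,000 (q = 4 of N = 6).
Shortfall ratios: (23000−7000)/23000 = 0.6957; (23000−8000)/23000 = 0.6522; (23000−16000)/23000 = 0.3043; (23000−18000)/23000 = 0.2174.
Raised to α = 1.5: 0.58021; 0.52668; 0.16790; 0.10136.
Sum = 1.376153; FGT(1.5) = 1.376153 / 6 = 0.2294.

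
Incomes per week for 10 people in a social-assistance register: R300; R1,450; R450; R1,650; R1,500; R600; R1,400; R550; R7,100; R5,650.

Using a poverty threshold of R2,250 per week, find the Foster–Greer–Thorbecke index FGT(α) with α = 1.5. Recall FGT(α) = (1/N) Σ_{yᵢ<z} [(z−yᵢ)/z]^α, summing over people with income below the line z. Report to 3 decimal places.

Poor units: R300, R450, R550, R600, R1,400, R1,450, R1,500, R1,650 (q = 8 of N = 10).
Gap ratios (z−y)/z: (2250−300)/2250 = 0.8667; (2250−450)/2250 = 0.8000; (2250−550)/2250 = 0.7556; (2250−600)/2250 = 0.7333; (2250−1400)/2250 = 0.3778; (2250−1450)/2250 = 0.3556; (2250−1500)/2250 = 0.3333; (2250−1650)/2250 = 0.2667.
Raised to α = 1.5: 0.80682; 0.71554; 0.65675; 0.62799; 0.23220; 0.21201; 0.19245; 0.13771.
Sum = 3.581467; FGT(1.5) = 3.581467 / 10 = 0.358.

0.358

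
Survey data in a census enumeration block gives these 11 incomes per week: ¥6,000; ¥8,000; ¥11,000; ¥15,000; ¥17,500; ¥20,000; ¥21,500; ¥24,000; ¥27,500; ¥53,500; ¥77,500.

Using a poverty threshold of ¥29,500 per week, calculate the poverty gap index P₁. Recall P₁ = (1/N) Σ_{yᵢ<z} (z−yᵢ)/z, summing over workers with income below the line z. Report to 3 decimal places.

0.354

Below z: ¥6,000, ¥8,000, ¥11,000, ¥15,000, ¥17,500, ¥20,000, ¥21,500, ¥24,000, ¥27,500 (q = 9 of N = 11).
Relative gaps: (29500−6000)/29500 = 0.7966; (29500−8000)/29500 = 0.7288; (29500−11000)/29500 = 0.6271; (29500−15000)/29500 = 0.4915; (29500−17500)/29500 = 0.4068; (29500−20000)/29500 = 0.3220; (29500−21500)/29500 = 0.2712; (29500−24000)/29500 = 0.1864; (29500−27500)/29500 = 0.0678.
Sum of shortfalls = 3.898305; P₁ averages over all N: 3.898305 / 11 = 0.354.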